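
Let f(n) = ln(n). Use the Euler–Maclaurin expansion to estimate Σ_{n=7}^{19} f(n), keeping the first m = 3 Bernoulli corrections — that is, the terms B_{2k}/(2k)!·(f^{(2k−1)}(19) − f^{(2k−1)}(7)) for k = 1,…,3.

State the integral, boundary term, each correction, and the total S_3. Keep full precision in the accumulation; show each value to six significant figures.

S_3 ≈ 32.7606

∫_7^19 ln(x) dx evaluates to 30.3230.
Endpoint term: (f(7) + f(19))/2 = (1.94591 + 2.94444)/2 = 2.44517.
Integral + boundary = 32.7681.
Correction k=1: B_{2}/2! · (f^{(1)}(19) − f^{(1)}(7)) = 1/12 · (0.0526316 − 0.142857) = -0.00751880.
After k=1: 32.7606.
Correction k=2: B_{4}/4! · (f^{(3)}(19) − f^{(3)}(7)) = −1/720 · (0.000291588 − 0.00583090) = 7.69349e-06.
After k=2: 32.7606.
Correction k=3: B_{6}/6! · (f^{(5)}(19) − f^{(5)}(7)) = 1/30240 · (9.69267e-06 − 0.00142798) = -4.69009e-08.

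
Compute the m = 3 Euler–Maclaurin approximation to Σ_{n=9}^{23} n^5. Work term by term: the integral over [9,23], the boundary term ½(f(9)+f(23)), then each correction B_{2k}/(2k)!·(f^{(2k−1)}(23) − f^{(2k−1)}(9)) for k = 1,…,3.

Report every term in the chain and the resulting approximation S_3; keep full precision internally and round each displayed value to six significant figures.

S_3 ≈ 2.79456e+07

The integral term ∫_9^23 x^5 dx = 2.45841e+07.
Boundary: ½(f(9) + f(23)) = ½(59049.0 + 6.43634e+06) = 3.24770e+06.
Running total after boundary: 2.78318e+07.
k=1: B_{2}/(2)! × [f^{(1)}(23) − f^{(1)}(9)] = 1/12 × (1.39920e+06 − 32805.0) = 113867.
Running total after k=1: 2.79456e+07.
k=2: B_{4}/(4)! × [f^{(3)}(23) − f^{(3)}(9)] = −1/720 × (31740.0 − 4860.00) = -37.3333.
Running total after k=2: 2.79456e+07.
k=3: B_{6}/(6)! × [f^{(5)}(23) − f^{(5)}(9)] = 1/30240 × (120.000 − 120.000) = 0.00000.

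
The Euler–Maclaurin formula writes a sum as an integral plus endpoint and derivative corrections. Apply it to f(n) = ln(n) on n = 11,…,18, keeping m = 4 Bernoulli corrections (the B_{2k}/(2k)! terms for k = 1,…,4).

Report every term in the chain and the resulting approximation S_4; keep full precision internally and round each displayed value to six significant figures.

S_4 ≈ 21.2910

∫_11^18 ln(x) dx evaluates to 18.6498.
Endpoint term: (f(11) + f(18))/2 = (2.39790 + 2.89037)/2 = 2.64413.
So far: 21.2940.
Order-1 term: 1/12 · (0.0555556 − 0.0909091) = -0.00294613.
Running total after k=1: 21.2910.
Order-2 term: −1/720 · (0.000342936 − 0.00150263) = 1.61069e-06.
Running total after k=2: 21.2910.
Order-3 term: 1/30240 · (1.27013e-05 − 0.000149021) = -4.50793e-09.
Running total after k=3: 21.2910.
Order-4 term: −1/1209600 · (1.17605e-06 − 3.69474e-05) = 2.95729e-11.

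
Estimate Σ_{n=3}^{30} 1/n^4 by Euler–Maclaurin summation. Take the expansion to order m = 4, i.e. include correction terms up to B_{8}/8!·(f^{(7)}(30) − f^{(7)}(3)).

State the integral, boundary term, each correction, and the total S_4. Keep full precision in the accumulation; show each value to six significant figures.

∫_3^30 1/x^4 dx evaluates to 0.0123333.
½[f(3) + f(30)] = ½[0.0123457 + 1.23457e-06] = 0.00617346.
So far: 0.0185068.
Correction k=1: B_{2}/2! · (f^{(1)}(30) − f^{(1)}(3)) = 1/12 · (-1.64609e-07 − (-0.0164609)) = 0.00137173.
Running total after k=1: 0.0198785.
Correction k=2: B_{4}/4! · (f^{(3)}(30) − f^{(3)}(3)) = −1/720 · (-5.48697e-09 − (-0.0548697)) = -7.62079e-05.
Running total after k=2: 0.0198023.
Correction k=3: B_{6}/6! · (f^{(5)}(30) − f^{(5)}(3)) = 1/30240 · (-3.41411e-10 − (-0.341411)) = 1.12901e-05.
Running total after k=3: 0.0198136.
Correction k=4: B_{8}/8! · (f^{(7)}(30) − f^{(7)}(3)) = −1/1209600 · (-3.41411e-11 − (-3.41411)) = -2.82251e-06.

S_4 ≈ 0.0198108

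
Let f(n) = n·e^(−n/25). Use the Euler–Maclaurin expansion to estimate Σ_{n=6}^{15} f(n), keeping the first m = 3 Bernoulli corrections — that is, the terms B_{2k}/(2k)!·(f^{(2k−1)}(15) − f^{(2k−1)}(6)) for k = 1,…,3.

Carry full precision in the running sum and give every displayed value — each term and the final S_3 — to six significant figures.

∫_6^15 x·e^(−x/25) dx evaluates to 60.8250.
½[f(6) + f(15)] = ½[4.71977 + 8.23217] = 6.47597.
Integral + boundary = 67.3009.
Correction k=1: B_{2}/2! · (f^{(1)}(15) − f^{(1)}(6)) = 1/12 · (0.219525 − 0.597837) = -0.0315260.
Partial sum through k=1: 67.2694.
Correction k=2: B_{4}/4! · (f^{(3)}(15) − f^{(3)}(6)) = −1/720 · (0.00210744 − 0.00347375) = 1.89766e-06.
Partial sum through k=2: 67.2694.
Correction k=3: B_{6}/6! · (f^{(5)}(15) − f^{(5)}(6)) = 1/30240 · (6.18181e-06 − 9.58553e-06) = -1.12557e-10.

S_3 ≈ 67.2694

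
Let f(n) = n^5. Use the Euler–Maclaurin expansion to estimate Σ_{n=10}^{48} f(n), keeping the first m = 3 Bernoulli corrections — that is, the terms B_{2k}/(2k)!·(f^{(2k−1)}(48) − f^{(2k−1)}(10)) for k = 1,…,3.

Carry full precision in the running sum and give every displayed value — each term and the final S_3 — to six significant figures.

∫_10^48 x^5 dx evaluates to 2.03827e+09.
½[f(10) + f(48)] = ½[100000 + 2.54804e+08] = 1.27452e+08.
Integral + boundary = 2.16572e+09.
k=1: B_{2}/(2)! × [f^{(1)}(48) − f^{(1)}(10)] = 1/12 × (2.65421e+07 − 50000.0) = 2.20767e+06.
After k=1: 2.16792e+09.
k=2: B_{4}/(4)! × [f^{(3)}(48) − f^{(3)}(10)] = −1/720 × (138240 − 6000.00) = -183.667.
After k=2: 2.16792e+09.
k=3: B_{6}/(6)! × [f^{(5)}(48) − f^{(5)}(10)] = 1/30240 × (120.000 − 120.000) = 0.00000.

S_3 ≈ 2.16792e+09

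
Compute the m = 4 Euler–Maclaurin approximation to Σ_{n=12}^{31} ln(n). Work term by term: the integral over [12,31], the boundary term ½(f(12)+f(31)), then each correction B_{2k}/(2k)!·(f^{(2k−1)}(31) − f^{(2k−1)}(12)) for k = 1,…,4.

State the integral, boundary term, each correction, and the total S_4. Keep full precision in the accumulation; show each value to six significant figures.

∫_12^31 ln(x) dx evaluates to 57.6347.
Boundary: ½(f(12) + f(31)) = ½(2.48491 + 3.43399) = 2.95945.
Running total after boundary: 60.5942.
k=1: B_{2}/(2)! × [f^{(1)}(31) − f^{(1)}(12)] = 1/12 × (0.0322581 − 0.0833333) = -0.00425627.
After k=1: 60.5899.
k=2: B_{4}/(4)! × [f^{(3)}(31) − f^{(3)}(12)] = −1/720 × (6.71344e-05 − 0.00115741) = 1.51427e-06.
After k=2: 60.5899.
k=3: B_{6}/(6)! × [f^{(5)}(31) − f^{(5)}(12)] = 1/30240 × (8.38306e-07 − 9.64506e-05) = -3.16178e-09.
After k=3: 60.5899.
k=4: B_{8}/(8)! × [f^{(7)}(31) − f^{(7)}(12)] = −1/1209600 × (2.61698e-08 − 2.00939e-05) = 1.65904e-11.

S_4 ≈ 60.5899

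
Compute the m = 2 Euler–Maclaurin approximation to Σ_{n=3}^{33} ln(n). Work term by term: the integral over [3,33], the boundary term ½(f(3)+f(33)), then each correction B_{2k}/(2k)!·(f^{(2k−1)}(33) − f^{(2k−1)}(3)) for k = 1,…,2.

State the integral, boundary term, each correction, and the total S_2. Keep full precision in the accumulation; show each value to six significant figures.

S_2 ≈ 84.3613

Integral: ∫_3^33 ln(x) dx = 82.0889.
Boundary: ½(f(3) + f(33)) = ½(1.09861 + 3.49651) = 2.29756.
Integral + boundary = 84.3865.
Order-1 term: 1/12 · (0.0303030 − 0.333333) = -0.0252525.
After k=1: 84.3612.
Order-2 term: −1/720 · (5.56529e-05 − 0.0740741) = 0.000102803.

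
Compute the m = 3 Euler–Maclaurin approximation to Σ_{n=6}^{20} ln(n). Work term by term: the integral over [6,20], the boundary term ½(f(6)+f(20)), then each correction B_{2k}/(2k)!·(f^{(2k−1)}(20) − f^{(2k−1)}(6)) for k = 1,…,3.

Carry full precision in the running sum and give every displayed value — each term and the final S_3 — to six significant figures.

S_3 ≈ 37.5481

The integral term ∫_6^20 ln(x) dx = 35.1641.
½[f(6) + f(20)] = ½[1.79176 + 2.99573] = 2.39375.
So far: 37.5578.
Order-1 term: 1/12 · (0.0500000 − 0.166667) = -0.00972222.
After k=1: 37.5481.
Order-2 term: −1/720 · (0.000250000 − 0.00925926) = 1.25129e-05.
After k=2: 37.5481.
Order-3 term: 1/30240 · (7.50000e-06 − 0.00308642) = -1.01816e-07.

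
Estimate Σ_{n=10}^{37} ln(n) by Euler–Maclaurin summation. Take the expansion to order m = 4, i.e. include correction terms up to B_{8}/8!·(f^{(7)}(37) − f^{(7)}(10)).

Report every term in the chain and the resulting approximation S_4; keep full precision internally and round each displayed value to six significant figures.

S_4 ≈ 86.5288

The integral term ∫_10^37 ln(x) dx = 83.5781.
Endpoint term: (f(10) + f(37))/2 = (2.30259 + 3.61092)/2 = 2.95675.
Running total after boundary: 86.5349.
k=1: B_{2}/(2)! × [f^{(1)}(37) − f^{(1)}(10)] = 1/12 × (0.0270270 − 0.100000) = -0.00608108.
Running total after k=1: 86.5288.
k=2: B_{4}/(4)! × [f^{(3)}(37) − f^{(3)}(10)] = −1/720 × (3.94843e-05 − 0.00200000) = 2.72294e-06.
Running total after k=2: 86.5288.
k=3: B_{6}/(6)! × [f^{(5)}(37) − f^{(5)}(10)] = 1/30240 × (3.46101e-07 − 0.000240000) = -7.92506e-09.
Running total after k=3: 86.5288.
k=4: B_{8}/(8)! × [f^{(7)}(37) − f^{(7)}(10)] = −1/1209600 × (7.58439e-09 − 7.20000e-05) = 5.95175e-11.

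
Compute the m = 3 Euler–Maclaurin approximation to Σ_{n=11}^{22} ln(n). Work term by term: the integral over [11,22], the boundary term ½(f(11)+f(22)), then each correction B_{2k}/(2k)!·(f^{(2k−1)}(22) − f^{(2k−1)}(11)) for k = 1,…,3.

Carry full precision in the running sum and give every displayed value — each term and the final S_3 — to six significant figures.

S_3 ≈ 33.3668

∫_11^22 ln(x) dx evaluates to 30.6261.
Endpoint term: (f(11) + f(22))/2 = (2.39790 + 3.09104)/2 = 2.74447.
Integral + boundary = 33.3706.
Correction k=1: B_{2}/2! · (f^{(1)}(22) − f^{(1)}(11)) = 1/12 · (0.0454545 − 0.0909091) = -0.00378788.
Partial sum through k=1: 33.3668.
Correction k=2: B_{4}/4! · (f^{(3)}(22) − f^{(3)}(11)) = −1/720 · (0.000187829 − 0.00150263) = 1.82611e-06.
Partial sum through k=2: 33.3668.
Correction k=3: B_{6}/6! · (f^{(5)}(22) − f^{(5)}(11)) = 1/30240 · (4.65691e-06 − 0.000149021) = -4.77395e-09.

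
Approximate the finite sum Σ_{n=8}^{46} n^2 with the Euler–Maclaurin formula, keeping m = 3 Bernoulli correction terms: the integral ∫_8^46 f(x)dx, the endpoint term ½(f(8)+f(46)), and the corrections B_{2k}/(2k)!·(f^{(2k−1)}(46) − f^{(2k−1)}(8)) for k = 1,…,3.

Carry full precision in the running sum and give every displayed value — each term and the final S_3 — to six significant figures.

S_3 ≈ 33371.0

∫_8^46 x^2 dx evaluates to 32274.7.
Endpoint term: (f(8) + f(46))/2 = (64.0000 + 2116.00)/2 = 1090.00.
Integral + boundary = 33364.7.
k=1: B_{2}/(2)! × [f^{(1)}(46) − f^{(1)}(8)] = 1/12 × (92.0000 − 16.0000) = 6.33333.
Partial sum through k=1: 33371.0.
k=2: B_{4}/(4)! × [f^{(3)}(46) − f^{(3)}(8)] = −1/720 × (0.00000 − 0.00000) = 0.00000.
Partial sum through k=2: 33371.0.
k=3: B_{6}/(6)! × [f^{(5)}(46) − f^{(5)}(8)] = 1/30240 × (0.00000 − 0.00000) = 0.00000.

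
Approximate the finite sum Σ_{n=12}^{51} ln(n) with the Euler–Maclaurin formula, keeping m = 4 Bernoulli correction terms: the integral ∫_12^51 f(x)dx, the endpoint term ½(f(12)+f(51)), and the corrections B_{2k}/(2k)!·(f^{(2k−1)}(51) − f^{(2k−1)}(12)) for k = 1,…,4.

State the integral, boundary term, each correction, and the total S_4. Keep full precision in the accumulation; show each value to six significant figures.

S_4 ≈ 134.907

The integral term ∫_12^51 ln(x) dx = 131.704.
½[f(12) + f(51)] = ½[2.48491 + 3.93183] = 3.20837.
Running total after boundary: 134.913.
Order-1 term: 1/12 · (0.0196078 − 0.0833333) = -0.00531046.
Running total after k=1: 134.907.
Order-2 term: −1/720 · (1.50772e-05 − 0.00115741) = 1.58657e-06.
Running total after k=2: 134.907.
Order-3 term: 1/30240 · (6.95601e-08 − 9.64506e-05) = -3.18720e-09.
Running total after k=3: 134.907.
Order-4 term: −1/1209600 · (8.02308e-10 − 2.00939e-05) = 1.66113e-11.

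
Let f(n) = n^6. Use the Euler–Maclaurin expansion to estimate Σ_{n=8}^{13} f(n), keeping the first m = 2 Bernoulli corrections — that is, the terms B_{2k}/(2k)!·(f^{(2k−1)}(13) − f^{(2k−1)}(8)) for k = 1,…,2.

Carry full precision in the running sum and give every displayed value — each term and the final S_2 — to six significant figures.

∫_8^13 x^6 dx evaluates to 8.66448e+06.
½[f(8) + f(13)] = ½[262144 + 4.82681e+06] = 2.54448e+06.
Running total after boundary: 1.12090e+07.
Order-1 term: 1/12 · (2.22776e+06 − 196608) = 169262.
After k=1: 1.13782e+07.
Order-2 term: −1/720 · (263640 − 61440.0) = -280.833.

S_2 ≈ 1.13779e+07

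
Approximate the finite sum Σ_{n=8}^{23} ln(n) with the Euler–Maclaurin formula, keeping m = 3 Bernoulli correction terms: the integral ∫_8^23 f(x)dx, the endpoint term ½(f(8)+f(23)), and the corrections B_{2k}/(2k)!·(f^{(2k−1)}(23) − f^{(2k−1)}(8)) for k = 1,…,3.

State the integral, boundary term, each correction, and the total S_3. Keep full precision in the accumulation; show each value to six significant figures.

S_3 ≈ 43.0815

∫_8^23 ln(x) dx evaluates to 40.4808.
Endpoint term: (f(8) + f(23))/2 = (2.07944 + 3.13549)/2 = 2.60747.
Integral + boundary = 43.0883.
Correction k=1: B_{2}/2! · (f^{(1)}(23) − f^{(1)}(8)) = 1/12 · (0.0434783 − 0.125000) = -0.00679348.
Partial sum through k=1: 43.0815.
Correction k=2: B_{4}/4! · (f^{(3)}(23) − f^{(3)}(8)) = −1/720 · (0.000164379 − 0.00390625) = 5.19704e-06.
Partial sum through k=2: 43.0815.
Correction k=3: B_{6}/6! · (f^{(5)}(23) − f^{(5)}(8)) = 1/30240 · (3.72883e-06 − 0.000732422) = -2.40970e-08.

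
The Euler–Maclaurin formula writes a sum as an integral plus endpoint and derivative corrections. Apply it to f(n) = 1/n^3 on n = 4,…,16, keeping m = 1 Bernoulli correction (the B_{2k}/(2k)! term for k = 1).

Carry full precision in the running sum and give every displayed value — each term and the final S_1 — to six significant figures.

S_1 ≈ 0.0382042

Integral: ∫_4^16 1/x^3 dx = 0.0292969.
Boundary: ½(f(4) + f(16)) = ½(0.0156250 + 0.000244141) = 0.00793457.
Integral + boundary = 0.0372314.
k=1: B_{2}/(2)! × [f^{(1)}(16) − f^{(1)}(4)] = 1/12 × (-4.57764e-05 − (-0.0117188)) = 0.000972748.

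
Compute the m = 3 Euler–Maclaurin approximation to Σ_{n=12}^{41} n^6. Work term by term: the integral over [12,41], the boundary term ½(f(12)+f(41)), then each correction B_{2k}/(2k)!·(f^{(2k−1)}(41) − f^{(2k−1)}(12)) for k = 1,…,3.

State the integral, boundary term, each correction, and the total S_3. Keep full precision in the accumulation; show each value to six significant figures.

∫_12^41 x^6 dx evaluates to 2.78169e+10.
½[f(12) + f(41)] = ½[2.98598e+06 + 4.75010e+09] = 2.37655e+09.
Integral + boundary = 3.01935e+10.
Order-1 term: 1/12 · (6.95137e+08 − 1.49299e+06) = 5.78037e+07.
After k=1: 3.02513e+10.
Order-2 term: −1/720 · (8.27052e+06 − 207360) = -11198.8.
After k=2: 3.02513e+10.
Order-3 term: 1/30240 · (29520.0 − 8640.00) = 0.690476.

S_3 ≈ 3.02513e+10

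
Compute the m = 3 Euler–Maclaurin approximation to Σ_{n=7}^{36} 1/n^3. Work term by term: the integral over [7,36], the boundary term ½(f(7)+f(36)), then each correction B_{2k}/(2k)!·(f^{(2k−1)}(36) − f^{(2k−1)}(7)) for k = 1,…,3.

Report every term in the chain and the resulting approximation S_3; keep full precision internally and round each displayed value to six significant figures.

The integral term ∫_7^36 1/x^3 dx = 0.00981828.
Boundary: ½(f(7) + f(36)) = ½(0.00291545 + 2.14335e-05) = 0.00146844.
Running total after boundary: 0.0112867.
k=1: B_{2}/(2)! × [f^{(1)}(36) − f^{(1)}(7)] = 1/12 × (-1.78612e-06 − (-0.00124948)) = 0.000103974.
After k=1: 0.0113907.
k=2: B_{4}/(4)! × [f^{(3)}(36) − f^{(3)}(7)] = −1/720 × (-2.75636e-08 − (-0.000509992)) = -7.08283e-07.
After k=2: 0.0113900.
k=3: B_{6}/(6)! × [f^{(5)}(36) − f^{(5)}(7)] = 1/30240 × (-8.93265e-10 − (-0.000437136)) = 1.44555e-08.

S_3 ≈ 0.0113900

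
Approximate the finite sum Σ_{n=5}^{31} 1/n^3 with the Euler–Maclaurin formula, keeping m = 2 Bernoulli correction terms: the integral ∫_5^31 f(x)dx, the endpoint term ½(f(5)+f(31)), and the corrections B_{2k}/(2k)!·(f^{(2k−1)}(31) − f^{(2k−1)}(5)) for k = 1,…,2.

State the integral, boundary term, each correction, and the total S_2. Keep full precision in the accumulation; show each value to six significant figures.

The integral term ∫_5^31 1/x^3 dx = 0.0194797.
Boundary: ½(f(5) + f(31)) = ½(0.00800000 + 3.35672e-05) = 0.00401678.
Integral + boundary = 0.0234965.
Order-1 term: 1/12 · (-3.24844e-06 − (-0.00480000)) = 0.000399729.
Running total after k=1: 0.0238962.
Order-2 term: −1/720 · (-6.76054e-08 − (-0.00384000)) = -5.33324e-06.

S_2 ≈ 0.0238909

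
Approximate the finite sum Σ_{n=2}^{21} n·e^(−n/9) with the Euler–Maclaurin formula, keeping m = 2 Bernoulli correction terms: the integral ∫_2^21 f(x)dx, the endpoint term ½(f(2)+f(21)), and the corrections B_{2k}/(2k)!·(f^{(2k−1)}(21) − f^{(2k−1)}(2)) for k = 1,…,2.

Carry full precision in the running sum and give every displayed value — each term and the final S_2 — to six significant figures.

The integral term ∫_2^21 x·e^(−x/9) dx = 53.0906.
Boundary: ½(f(2) + f(21)) = ½(1.60147 + 2.03641) = 1.81894.
Integral + boundary = 54.9095.
Order-1 term: 1/12 · (-0.129296 − 0.622796) = -0.0626743.
Partial sum through k=1: 54.8468.
Order-2 term: −1/720 · (0.000798123 − 0.0274601) = 3.70306e-05.

S_2 ≈ 54.8469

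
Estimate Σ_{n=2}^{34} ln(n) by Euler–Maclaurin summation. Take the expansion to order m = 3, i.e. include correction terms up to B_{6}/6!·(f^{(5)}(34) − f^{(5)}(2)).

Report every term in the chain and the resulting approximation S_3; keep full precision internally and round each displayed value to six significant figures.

Integral: ∫_2^34 ln(x) dx = 86.5100.
½[f(2) + f(34)] = ½[0.693147 + 3.52636] = 2.10975.
Integral + boundary = 88.6197.
k=1: B_{2}/(2)! × [f^{(1)}(34) − f^{(1)}(2)] = 1/12 × (0.0294118 − 0.500000) = -0.0392157.
After k=1: 88.5805.
k=2: B_{4}/(4)! × [f^{(3)}(34) − f^{(3)}(2)] = −1/720 × (5.08854e-05 − 0.250000) = 0.000347152.
After k=2: 88.5808.
k=3: B_{6}/(6)! × [f^{(5)}(34) − f^{(5)}(2)] = 1/30240 × (5.28222e-07 − 0.750000) = -2.48016e-05.

S_3 ≈ 88.5808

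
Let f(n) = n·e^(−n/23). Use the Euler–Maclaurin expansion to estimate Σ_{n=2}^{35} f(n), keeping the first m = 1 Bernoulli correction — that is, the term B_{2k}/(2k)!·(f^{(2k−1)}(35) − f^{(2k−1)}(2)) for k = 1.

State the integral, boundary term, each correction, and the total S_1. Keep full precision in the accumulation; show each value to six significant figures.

Integral: ∫_2^35 x·e^(−x/23) dx = 235.858.
Boundary: ½(f(2) + f(35)) = ½(1.83343 + 7.64161) = 4.73752.
So far: 240.595.
Order-1 term: 1/12 · (-0.113912 − 0.837002) = -0.0792429.

S_1 ≈ 240.516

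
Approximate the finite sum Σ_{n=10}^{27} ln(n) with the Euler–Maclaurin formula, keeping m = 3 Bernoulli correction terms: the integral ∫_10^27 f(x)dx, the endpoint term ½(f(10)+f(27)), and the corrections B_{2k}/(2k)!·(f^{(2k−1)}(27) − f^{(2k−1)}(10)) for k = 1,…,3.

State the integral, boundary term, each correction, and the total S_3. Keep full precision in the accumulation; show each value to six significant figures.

∫_10^27 ln(x) dx evaluates to 48.9617.
Boundary: ½(f(10) + f(27)) = ½(2.30259 + 3.29584) = 2.79921.
Integral + boundary = 51.7610.
Order-1 term: 1/12 · (0.0370370 − 0.100000) = -0.00524691.
Partial sum through k=1: 51.7557.
Order-2 term: −1/720 · (0.000101611 − 0.00200000) = 2.63665e-06.
Partial sum through k=2: 51.7557.
Order-3 term: 1/30240 · (1.67260e-06 − 0.000240000) = -7.88120e-09.

S_3 ≈ 51.7557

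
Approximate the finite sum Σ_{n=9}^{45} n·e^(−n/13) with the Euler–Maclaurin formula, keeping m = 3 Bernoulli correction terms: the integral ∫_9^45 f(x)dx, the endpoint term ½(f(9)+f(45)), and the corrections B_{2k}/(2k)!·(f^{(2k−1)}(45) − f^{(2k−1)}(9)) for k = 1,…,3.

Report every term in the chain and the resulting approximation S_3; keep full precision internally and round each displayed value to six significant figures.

S_3 ≈ 122.397

The integral term ∫_9^45 x·e^(−x/13) dx = 119.458.
½[f(9) + f(45)] = ½[4.50378 + 1.41217] = 2.95797.
Integral + boundary = 122.416.
Order-1 term: 1/12 · (-0.0772466 − 0.153975) = -0.0192685.
After k=1: 122.397.
Order-2 term: −1/720 · (-8.57026e-05 − 0.00683323) = 9.60962e-06.
After k=2: 122.397.
Order-3 term: 1/30240 · (1.69039e-06 − 7.54755e-05) = -2.43998e-09.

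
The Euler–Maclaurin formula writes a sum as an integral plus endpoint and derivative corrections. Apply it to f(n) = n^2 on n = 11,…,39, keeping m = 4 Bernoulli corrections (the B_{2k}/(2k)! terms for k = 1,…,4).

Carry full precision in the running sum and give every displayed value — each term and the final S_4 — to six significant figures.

S_4 ≈ 20155.0

The integral term ∫_11^39 x^2 dx = 19329.3.
Boundary: ½(f(11) + f(39)) = ½(121.000 + 1521.00) = 821.000.
So far: 20150.3.
Correction k=1: B_{2}/2! · (f^{(1)}(39) − f^{(1)}(11)) = 1/12 · (78.0000 − 22.0000) = 4.66667.
After k=1: 20155.0.
Correction k=2: B_{4}/4! · (f^{(3)}(39) − f^{(3)}(11)) = −1/720 · (0.00000 − 0.00000) = 0.00000.
After k=2: 20155.0.
Correction k=3: B_{6}/6! · (f^{(5)}(39) − f^{(5)}(11)) = 1/30240 · (0.00000 − 0.00000) = 0.00000.
After k=3: 20155.0.
Correction k=4: B_{8}/8! · (f^{(7)}(39) − f^{(7)}(11)) = −1/1209600 · (0.00000 − 0.00000) = 0.00000.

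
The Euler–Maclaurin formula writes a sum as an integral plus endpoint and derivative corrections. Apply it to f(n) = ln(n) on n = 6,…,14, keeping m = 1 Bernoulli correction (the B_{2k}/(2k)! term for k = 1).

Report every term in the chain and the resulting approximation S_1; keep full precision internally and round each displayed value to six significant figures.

The integral term ∫_6^14 ln(x) dx = 18.1962.
½[f(6) + f(14)] = ½[1.79176 + 2.63906] = 2.21541.
So far: 20.4117.
k=1: B_{2}/(2)! × [f^{(1)}(14) − f^{(1)}(6)] = 1/12 × (0.0714286 − 0.166667) = -0.00793651.

S_1 ≈ 20.4037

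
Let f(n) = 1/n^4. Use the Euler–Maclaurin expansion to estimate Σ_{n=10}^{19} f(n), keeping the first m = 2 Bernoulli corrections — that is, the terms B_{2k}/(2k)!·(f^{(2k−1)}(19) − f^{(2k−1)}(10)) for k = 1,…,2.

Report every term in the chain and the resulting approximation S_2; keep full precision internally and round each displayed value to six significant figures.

S_2 ≈ 0.000341754

Integral: ∫_10^19 1/x^4 dx = 0.000284735.
Boundary: ½(f(10) + f(19)) = ½(0.000100000 + 7.67336e-06) = 5.38367e-05.
So far: 0.000338572.
Order-1 term: 1/12 · (-1.61544e-06 − (-4.00000e-05)) = 3.19871e-06.
Running total after k=1: 0.000341771.
Order-2 term: −1/720 · (-1.34247e-07 − (-1.20000e-05)) = -1.64802e-08.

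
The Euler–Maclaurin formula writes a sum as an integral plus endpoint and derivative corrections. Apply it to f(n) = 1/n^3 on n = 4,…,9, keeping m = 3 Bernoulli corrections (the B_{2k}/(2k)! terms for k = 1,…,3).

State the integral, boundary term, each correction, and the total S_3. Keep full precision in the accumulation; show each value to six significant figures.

S_3 ≈ 0.0344951

∫_4^9 1/x^3 dx evaluates to 0.0250772.
Endpoint term: (f(4) + f(9))/2 = (0.0156250 + 0.00137174)/2 = 0.00849837.
Running total after boundary: 0.0335755.
Order-1 term: 1/12 · (-0.000457247 − (-0.0117188)) = 0.000938459.
Partial sum through k=1: 0.0345140.
Order-2 term: −1/720 · (-0.000112901 − (-0.0146484)) = -2.01882e-05.
Partial sum through k=2: 0.0344938.
Order-3 term: 1/30240 · (-5.85410e-05 − (-0.0384521)) = 1.26963e-06.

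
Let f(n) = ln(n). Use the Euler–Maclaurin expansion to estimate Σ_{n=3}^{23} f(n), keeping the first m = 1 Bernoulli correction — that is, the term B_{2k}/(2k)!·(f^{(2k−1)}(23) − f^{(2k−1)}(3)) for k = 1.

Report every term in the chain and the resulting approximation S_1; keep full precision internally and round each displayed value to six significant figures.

∫_3^23 ln(x) dx evaluates to 48.8205.
½[f(3) + f(23)] = ½[1.09861 + 3.13549] = 2.11705.
So far: 50.9376.
Order-1 term: 1/12 · (0.0434783 − 0.333333) = -0.0241546.

S_1 ≈ 50.9134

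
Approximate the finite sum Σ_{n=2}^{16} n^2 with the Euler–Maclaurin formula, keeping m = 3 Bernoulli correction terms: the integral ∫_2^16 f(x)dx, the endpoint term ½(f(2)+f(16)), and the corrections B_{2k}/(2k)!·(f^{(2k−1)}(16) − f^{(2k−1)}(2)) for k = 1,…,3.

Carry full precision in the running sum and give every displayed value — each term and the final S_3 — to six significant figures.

S_3 ≈ 1495.00

The integral term ∫_2^16 x^2 dx = 1362.67.
Boundary: ½(f(2) + f(16)) = ½(4.00000 + 256.000) = 130.000.
So far: 1492.67.
k=1: B_{2}/(2)! × [f^{(1)}(16) − f^{(1)}(2)] = 1/12 × (32.0000 − 4.00000) = 2.33333.
Partial sum through k=1: 1495.00.
k=2: B_{4}/(4)! × [f^{(3)}(16) − f^{(3)}(2)] = −1/720 × (0.00000 − 0.00000) = 0.00000.
Partial sum through k=2: 1495.00.
k=3: B_{6}/(6)! × [f^{(5)}(16) − f^{(5)}(2)] = 1/30240 × (0.00000 − 0.00000) = 0.00000.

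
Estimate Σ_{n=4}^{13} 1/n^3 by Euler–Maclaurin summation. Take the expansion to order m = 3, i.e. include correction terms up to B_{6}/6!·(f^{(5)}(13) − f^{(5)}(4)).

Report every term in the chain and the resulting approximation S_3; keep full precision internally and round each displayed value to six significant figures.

S_3 ≈ 0.0372803

∫_4^13 1/x^3 dx evaluates to 0.0282914.
Boundary: ½(f(4) + f(13)) = ½(0.0156250 + 0.000455166) = 0.00804008.
Running total after boundary: 0.0363315.
Order-1 term: 1/12 · (-0.000105038 − (-0.0117188)) = 0.000967809.
Partial sum through k=1: 0.0372993.
Order-2 term: −1/720 · (-1.24306e-05 − (-0.0146484)) = -2.03278e-05.
Partial sum through k=2: 0.0372790.
Order-3 term: 1/30240 · (-3.08925e-06 − (-0.0384521)) = 1.27146e-06.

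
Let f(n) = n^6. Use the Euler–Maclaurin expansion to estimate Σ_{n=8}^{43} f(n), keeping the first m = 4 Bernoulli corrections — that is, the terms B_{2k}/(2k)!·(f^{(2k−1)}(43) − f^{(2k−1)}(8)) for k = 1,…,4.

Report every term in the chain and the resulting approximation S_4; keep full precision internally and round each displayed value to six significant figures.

S_4 ≈ 4.20652e+10

Integral: ∫_8^43 x^6 dx = 3.88309e+10.
½[f(8) + f(43)] = ½[262144 + 6.32136e+09] = 3.16081e+09.
Running total after boundary: 4.19917e+10.
Correction k=1: B_{2}/2! · (f^{(1)}(43) − f^{(1)}(8)) = 1/12 · (8.82051e+08 − 196608) = 7.34878e+07.
Partial sum through k=1: 4.20652e+10.
Correction k=2: B_{4}/4! · (f^{(3)}(43) − f^{(3)}(8)) = −1/720 · (9.54084e+06 − 61440.0) = -13165.8.
Partial sum through k=2: 4.20652e+10.
Correction k=3: B_{6}/6! · (f^{(5)}(43) − f^{(5)}(8)) = 1/30240 · (30960.0 − 5760.00) = 0.833333.
Partial sum through k=3: 4.20652e+10.
Correction k=4: B_{8}/8! · (f^{(7)}(43) − f^{(7)}(8)) = −1/1209600 · (0.00000 − 0.00000) = 0.00000.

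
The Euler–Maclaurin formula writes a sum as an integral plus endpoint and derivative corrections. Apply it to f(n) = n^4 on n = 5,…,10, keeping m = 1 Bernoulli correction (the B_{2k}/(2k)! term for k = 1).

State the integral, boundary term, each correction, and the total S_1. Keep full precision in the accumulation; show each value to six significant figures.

S_1 ≈ 24979.2

∫_5^10 x^4 dx evaluates to 19375.0.
Endpoint term: (f(5) + f(10))/2 = (625.000 + 10000.0)/2 = 5312.50.
Integral + boundary = 24687.5.
Correction k=1: B_{2}/2! · (f^{(1)}(10) − f^{(1)}(5)) = 1/12 · (4000.00 − 500.000) = 291.667.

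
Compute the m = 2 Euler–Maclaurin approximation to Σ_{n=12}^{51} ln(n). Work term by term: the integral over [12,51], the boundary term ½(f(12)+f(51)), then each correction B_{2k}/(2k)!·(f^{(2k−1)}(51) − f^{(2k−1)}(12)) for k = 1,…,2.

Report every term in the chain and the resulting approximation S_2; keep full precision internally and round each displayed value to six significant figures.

Integral: ∫_12^51 ln(x) dx = 131.704.
½[f(12) + f(51)] = ½[2.48491 + 3.93183] = 3.20837.
Integral + boundary = 134.913.
k=1: B_{2}/(2)! × [f^{(1)}(51) − f^{(1)}(12)] = 1/12 × (0.0196078 − 0.0833333) = -0.00531046.
Running total after k=1: 134.907.
k=2: B_{4}/(4)! × [f^{(3)}(51) − f^{(3)}(12)] = −1/720 × (1.50772e-05 − 0.00115741) = 1.58657e-06.

S_2 ≈ 134.907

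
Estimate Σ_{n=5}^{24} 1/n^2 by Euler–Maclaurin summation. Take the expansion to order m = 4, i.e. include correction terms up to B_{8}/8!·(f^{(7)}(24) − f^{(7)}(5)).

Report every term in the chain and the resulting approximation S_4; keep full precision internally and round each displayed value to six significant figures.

The integral term ∫_5^24 1/x^2 dx = 0.158333.
Endpoint term: (f(5) + f(24))/2 = (0.0400000 + 0.00173611)/2 = 0.0208681.
Integral + boundary = 0.179201.
Order-1 term: 1/12 · (-0.000144676 − (-0.0160000)) = 0.00132128.
Running total after k=1: 0.180523.
Order-2 term: −1/720 · (-3.01408e-06 − (-0.00768000)) = -1.06625e-05.
Running total after k=2: 0.180512.
Order-3 term: 1/30240 · (-1.56983e-07 − (-0.00921600)) = 3.04757e-07.
Running total after k=3: 0.180512.
Order-4 term: −1/1209600 · (-1.52623e-08 − (-0.0206438)) = -1.70667e-08.

S_4 ≈ 0.180512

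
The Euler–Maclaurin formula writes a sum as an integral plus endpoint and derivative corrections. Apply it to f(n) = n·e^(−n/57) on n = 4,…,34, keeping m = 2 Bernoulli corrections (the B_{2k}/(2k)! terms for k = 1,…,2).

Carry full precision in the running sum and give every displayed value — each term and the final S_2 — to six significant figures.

∫_4^34 x·e^(−x/57) dx evaluates to 384.673.
Endpoint term: (f(4) + f(34))/2 = (3.72892 + 18.7252)/2 = 11.2271.
So far: 395.900.
Order-1 term: 1/12 · (0.222229 − 0.866811) = -0.0537152.
Partial sum through k=1: 395.846.
Order-2 term: −1/720 · (0.000407421 − 0.000840650) = 6.01707e-07.

S_2 ≈ 395.846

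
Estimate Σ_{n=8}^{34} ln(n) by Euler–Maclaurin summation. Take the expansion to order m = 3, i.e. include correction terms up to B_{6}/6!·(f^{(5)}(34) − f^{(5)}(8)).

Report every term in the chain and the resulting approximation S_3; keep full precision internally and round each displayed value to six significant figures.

S_3 ≈ 80.0557

Integral: ∫_8^34 ln(x) dx = 77.2607.
Endpoint term: (f(8) + f(34))/2 = (2.07944 + 3.52636)/2 = 2.80290.
Integral + boundary = 80.0636.
k=1: B_{2}/(2)! × [f^{(1)}(34) − f^{(1)}(8)] = 1/12 × (0.0294118 − 0.125000) = -0.00796569.
Partial sum through k=1: 80.0557.
k=2: B_{4}/(4)! × [f^{(3)}(34) − f^{(3)}(8)] = −1/720 × (5.08854e-05 − 0.00390625) = 5.35467e-06.
Partial sum through k=2: 80.0557.
k=3: B_{6}/(6)! × [f^{(5)}(34) − f^{(5)}(8)] = 1/30240 × (5.28222e-07 − 0.000732422) = -2.42028e-08.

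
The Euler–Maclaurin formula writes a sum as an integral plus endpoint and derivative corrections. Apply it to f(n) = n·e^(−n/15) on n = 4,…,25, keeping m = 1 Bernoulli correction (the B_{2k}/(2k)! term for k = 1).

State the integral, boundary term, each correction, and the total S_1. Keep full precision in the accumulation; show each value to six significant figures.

S_1 ≈ 108.800

∫_4^25 x·e^(−x/15) dx evaluates to 104.964.
Endpoint term: (f(4) + f(25))/2 = (3.06371 + 4.72189)/2 = 3.89280.
So far: 108.857.
Correction k=1: B_{2}/2! · (f^{(1)}(25) − f^{(1)}(4)) = 1/12 · (-0.125917 − 0.561681) = -0.0572998.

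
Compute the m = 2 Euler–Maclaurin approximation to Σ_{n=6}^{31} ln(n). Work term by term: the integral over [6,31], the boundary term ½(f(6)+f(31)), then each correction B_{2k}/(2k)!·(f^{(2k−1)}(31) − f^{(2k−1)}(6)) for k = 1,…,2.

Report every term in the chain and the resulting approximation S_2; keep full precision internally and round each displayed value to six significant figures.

S_2 ≈ 73.3047

Integral: ∫_6^31 ln(x) dx = 70.7030.
Endpoint term: (f(6) + f(31))/2 = (1.79176 + 3.43399)/2 = 2.61287.
Integral + boundary = 73.3159.
Order-1 term: 1/12 · (0.0322581 − 0.166667) = -0.0112007.
Partial sum through k=1: 73.3047.
Order-2 term: −1/720 · (6.71344e-05 − 0.00925926) = 1.27668e-05.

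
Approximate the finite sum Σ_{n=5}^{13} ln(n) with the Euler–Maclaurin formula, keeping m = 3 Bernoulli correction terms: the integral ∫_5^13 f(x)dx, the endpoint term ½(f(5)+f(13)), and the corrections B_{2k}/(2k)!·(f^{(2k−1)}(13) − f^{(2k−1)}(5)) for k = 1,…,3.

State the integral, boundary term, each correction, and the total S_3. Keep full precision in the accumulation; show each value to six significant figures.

S_3 ≈ 19.3741

Integral: ∫_5^13 ln(x) dx = 17.2972.
½[f(5) + f(13)] = ½[1.60944 + 2.56495] = 2.08719.
Running total after boundary: 19.3843.
Correction k=1: B_{2}/2! · (f^{(1)}(13) − f^{(1)}(5)) = 1/12 · (0.0769231 − 0.200000) = -0.0102564.
Partial sum through k=1: 19.3741.
Correction k=2: B_{4}/4! · (f^{(3)}(13) − f^{(3)}(5)) = −1/720 · (0.000910332 − 0.0160000) = 2.09579e-05.
Partial sum through k=2: 19.3741.
Correction k=3: B_{6}/6! · (f^{(5)}(13) − f^{(5)}(5)) = 1/30240 · (6.46390e-05 − 0.00768000) = -2.51831e-07.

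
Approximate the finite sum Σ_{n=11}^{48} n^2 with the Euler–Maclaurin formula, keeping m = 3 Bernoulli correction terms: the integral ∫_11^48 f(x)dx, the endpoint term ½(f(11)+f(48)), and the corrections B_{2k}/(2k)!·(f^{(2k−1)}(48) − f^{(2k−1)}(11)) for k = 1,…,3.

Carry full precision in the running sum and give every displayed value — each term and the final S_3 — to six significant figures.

∫_11^48 x^2 dx evaluates to 36420.3.
Endpoint term: (f(11) + f(48))/2 = (121.000 + 2304.00)/2 = 1212.50.
Running total after boundary: 37632.8.
Order-1 term: 1/12 · (96.0000 − 22.0000) = 6.16667.
Partial sum through k=1: 37639.0.
Order-2 term: −1/720 · (0.00000 − 0.00000) = 0.00000.
Partial sum through k=2: 37639.0.
Order-3 term: 1/30240 · (0.00000 − 0.00000) = 0.00000.

S_3 ≈ 37639.0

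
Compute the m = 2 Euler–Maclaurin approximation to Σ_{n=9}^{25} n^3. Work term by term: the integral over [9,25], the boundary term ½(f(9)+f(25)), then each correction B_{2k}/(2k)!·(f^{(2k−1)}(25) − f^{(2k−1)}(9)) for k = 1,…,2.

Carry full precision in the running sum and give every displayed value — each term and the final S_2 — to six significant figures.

S_2 ≈ 104329

∫_9^25 x^3 dx evaluates to 96016.0.
Endpoint term: (f(9) + f(25))/2 = (729.000 + 15625.0)/2 = 8177.00.
Running total after boundary: 104193.
Order-1 term: 1/12 · (1875.00 − 243.000) = 136.000.
After k=1: 104329.
Order-2 term: −1/720 · (6.00000 − 6.00000) = 0.00000.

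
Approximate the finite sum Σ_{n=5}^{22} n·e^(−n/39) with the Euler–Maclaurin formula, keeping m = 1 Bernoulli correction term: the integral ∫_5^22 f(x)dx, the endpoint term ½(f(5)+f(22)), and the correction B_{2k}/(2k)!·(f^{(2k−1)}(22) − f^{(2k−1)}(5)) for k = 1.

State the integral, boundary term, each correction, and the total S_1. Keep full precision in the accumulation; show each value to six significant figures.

S_1 ≈ 164.589

The integral term ∫_5^22 x·e^(−x/39) dx = 156.176.
Boundary: ½(f(5) + f(22)) = ½(4.39836 + 12.5151) = 8.45676.
So far: 164.633.
k=1: B_{2}/(2)! × [f^{(1)}(22) − f^{(1)}(5)] = 1/12 × (0.247969 − 0.766894) = -0.0432438.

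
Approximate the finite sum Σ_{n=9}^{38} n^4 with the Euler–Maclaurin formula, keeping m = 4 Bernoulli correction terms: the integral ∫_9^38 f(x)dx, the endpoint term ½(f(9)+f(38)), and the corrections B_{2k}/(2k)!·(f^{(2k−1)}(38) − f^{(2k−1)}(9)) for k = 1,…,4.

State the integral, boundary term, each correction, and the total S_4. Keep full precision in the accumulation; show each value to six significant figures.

The integral term ∫_9^38 x^4 dx = 1.58352e+07.
½[f(9) + f(38)] = ½[6561.00 + 2.08514e+06] = 1.04585e+06.
Integral + boundary = 1.68811e+07.
k=1: B_{2}/(2)! × [f^{(1)}(38) − f^{(1)}(9)] = 1/12 × (219488 − 2916.00) = 18047.7.
Running total after k=1: 1.68991e+07.
k=2: B_{4}/(4)! × [f^{(3)}(38) − f^{(3)}(9)] = −1/720 × (912.000 − 216.000) = -0.966667.
Running total after k=2: 1.68991e+07.
k=3: B_{6}/(6)! × [f^{(5)}(38) − f^{(5)}(9)] = 1/30240 × (0.00000 − 0.00000) = 0.00000.
Running total after k=3: 1.68991e+07.
k=4: B_{8}/(8)! × [f^{(7)}(38) − f^{(7)}(9)] = −1/1209600 × (0.00000 − 0.00000) = 0.00000.

S_4 ≈ 1.68991e+07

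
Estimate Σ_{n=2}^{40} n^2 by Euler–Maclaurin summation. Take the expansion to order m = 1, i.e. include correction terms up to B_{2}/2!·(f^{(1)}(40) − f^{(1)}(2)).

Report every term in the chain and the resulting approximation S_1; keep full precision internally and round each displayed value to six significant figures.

S_1 ≈ 22139.0

Integral: ∫_2^40 x^2 dx = 21330.7.
Endpoint term: (f(2) + f(40))/2 = (4.00000 + 1600.00)/2 = 802.000.
Integral + boundary = 22132.7.
Order-1 term: 1/12 · (80.0000 − 4.00000) = 6.33333.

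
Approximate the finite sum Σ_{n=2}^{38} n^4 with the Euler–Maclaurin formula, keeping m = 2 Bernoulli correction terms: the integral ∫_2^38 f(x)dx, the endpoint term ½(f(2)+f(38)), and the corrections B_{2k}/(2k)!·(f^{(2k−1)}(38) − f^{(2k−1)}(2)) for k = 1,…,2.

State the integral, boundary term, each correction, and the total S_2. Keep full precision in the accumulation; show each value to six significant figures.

Integral: ∫_2^38 x^4 dx = 1.58470e+07.
Endpoint term: (f(2) + f(38))/2 = (16.0000 + 2.08514e+06)/2 = 1.04258e+06.
So far: 1.68896e+07.
Order-1 term: 1/12 · (219488 − 32.0000) = 18288.0.
Partial sum through k=1: 1.69079e+07.
Order-2 term: −1/720 · (912.000 − 48.0000) = -1.20000.

S_2 ≈ 1.69079e+07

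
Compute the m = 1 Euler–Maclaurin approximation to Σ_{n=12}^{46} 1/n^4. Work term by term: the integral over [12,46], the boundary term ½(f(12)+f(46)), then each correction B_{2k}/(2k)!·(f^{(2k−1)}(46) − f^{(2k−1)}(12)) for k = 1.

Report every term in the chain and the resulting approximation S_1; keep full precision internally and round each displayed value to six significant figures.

Integral: ∫_12^46 1/x^4 dx = 0.000189477.
Boundary: ½(f(12) + f(46)) = ½(4.82253e-05 + 2.23341e-07) = 2.42243e-05.
Running total after boundary: 0.000213701.
k=1: B_{2}/(2)! × [f^{(1)}(46) − f^{(1)}(12)] = 1/12 × (-1.94210e-08 − (-1.60751e-05)) = 1.33797e-06.

S_1 ≈ 0.000215039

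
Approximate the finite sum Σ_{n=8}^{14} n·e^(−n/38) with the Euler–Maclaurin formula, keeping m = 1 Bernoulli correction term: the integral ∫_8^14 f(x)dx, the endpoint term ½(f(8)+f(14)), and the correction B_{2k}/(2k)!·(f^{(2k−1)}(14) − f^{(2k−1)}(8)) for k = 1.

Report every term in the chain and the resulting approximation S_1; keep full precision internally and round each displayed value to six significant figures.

S_1 ≈ 57.1744

The integral term ∫_8^14 x·e^(−x/38) dx = 49.1079.
Boundary: ½(f(8) + f(14)) = ½(6.48126 + 9.68556) = 8.08341.
So far: 57.1913.
k=1: B_{2}/(2)! × [f^{(1)}(14) − f^{(1)}(8)] = 1/12 × (0.436943 − 0.639598) = -0.0168880.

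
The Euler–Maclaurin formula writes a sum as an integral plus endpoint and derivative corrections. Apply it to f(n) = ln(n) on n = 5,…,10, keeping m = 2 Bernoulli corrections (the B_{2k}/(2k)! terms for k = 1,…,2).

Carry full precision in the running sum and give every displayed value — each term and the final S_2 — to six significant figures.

S_2 ≈ 11.9264

The integral term ∫_5^10 ln(x) dx = 9.97866.
Boundary: ½(f(5) + f(10)) = ½(1.60944 + 2.30259) = 1.95601.
Integral + boundary = 11.9347.
k=1: B_{2}/(2)! × [f^{(1)}(10) − f^{(1)}(5)] = 1/12 × (0.100000 − 0.200000) = -0.00833333.
After k=1: 11.9263.
k=2: B_{4}/(4)! × [f^{(3)}(10) − f^{(3)}(5)] = −1/720 × (0.00200000 − 0.0160000) = 1.94444e-05.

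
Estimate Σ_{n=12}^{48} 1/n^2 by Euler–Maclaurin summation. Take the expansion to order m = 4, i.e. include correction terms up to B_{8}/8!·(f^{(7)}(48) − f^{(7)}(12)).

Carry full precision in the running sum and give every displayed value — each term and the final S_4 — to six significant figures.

Integral: ∫_12^48 1/x^2 dx = 0.0625000.
Endpoint term: (f(12) + f(48))/2 = (0.00694444 + 0.000434028)/2 = 0.00368924.
So far: 0.0661892.
Correction k=1: B_{2}/2! · (f^{(1)}(48) − f^{(1)}(12)) = 1/12 · (-1.80845e-05 − (-0.00115741)) = 9.49436e-05.
Partial sum through k=1: 0.0662842.
Correction k=2: B_{4}/4! · (f^{(3)}(48) − f^{(3)}(12)) = −1/720 · (-9.41901e-08 − (-9.64506e-05)) = -1.33828e-07.
Partial sum through k=2: 0.0662840.
Correction k=3: B_{6}/6! · (f^{(5)}(48) − f^{(5)}(12)) = 1/30240 · (-1.22643e-09 − (-2.00939e-05)) = 6.64440e-10.
Partial sum through k=3: 0.0662840.
Correction k=4: B_{8}/8! · (f^{(7)}(48) − f^{(7)}(12)) = −1/1209600 · (-2.98091e-11 − (-7.81429e-06)) = -6.46020e-12.

S_4 ≈ 0.0662840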